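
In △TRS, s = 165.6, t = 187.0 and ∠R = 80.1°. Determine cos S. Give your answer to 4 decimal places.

cos S ≈ 0.6969

By the law of cosines, r² = s² + t² − 2·s·t·cos R = 51744, so r ≈ 227.47.
Law of cosines again: cos S = (t² + r² − s²)/(2·t·r) ≈ 0.69691, so ∠S ≈ 45.82°.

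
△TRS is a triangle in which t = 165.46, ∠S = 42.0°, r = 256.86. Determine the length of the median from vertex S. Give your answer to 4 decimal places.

197.8140

By the law of cosines, s² = t² + r² − 2·t·r·cos S = 30187, so s ≈ 173.74.
Median from S: ½√(2·t² + 2·r² − s²) ≈ 197.81.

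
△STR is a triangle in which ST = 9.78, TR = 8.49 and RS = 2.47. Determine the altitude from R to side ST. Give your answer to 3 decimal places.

Semiperimeter s = (8.49 + 2.47 + 9.78)/2 = 10.37.
Heron's formula: area = √(10.37·1.88·7.9·0.59) ≈ 9.5325.
The altitude from R has length 2·area/ST ≈ 1.9494.

1.949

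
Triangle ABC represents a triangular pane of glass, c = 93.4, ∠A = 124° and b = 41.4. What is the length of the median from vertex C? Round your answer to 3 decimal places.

77.827

By the law of cosines, a² = b² + c² − 2·b·c·cos A = 14762, so a ≈ 121.5.
Median from C: ½√(2·a² + 2·b² − c²) ≈ 77.827.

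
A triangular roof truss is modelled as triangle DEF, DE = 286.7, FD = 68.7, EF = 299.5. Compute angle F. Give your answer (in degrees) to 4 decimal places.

By the law of cosines, cos F = (EF² + FD² − DE²) / (2·EF·FD) ≈ 0.29703, so ∠F ≈ 72.72°.

∠F ≈ 72.7209°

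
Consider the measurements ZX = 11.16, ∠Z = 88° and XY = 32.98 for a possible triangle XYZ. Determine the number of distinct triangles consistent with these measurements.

ZX·sin Z = 11.16·sin(88°) ≈ 11.15.
Since XY ≥ ZX, exactly one triangle exists.

1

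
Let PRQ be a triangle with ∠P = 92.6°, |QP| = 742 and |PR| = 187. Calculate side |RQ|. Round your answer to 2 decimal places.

773.38

By the law of cosines, |RQ|² = |QP|² + |PR|² − 2·|QP|·|PR|·cos P = 5.9812e+05, so |RQ| ≈ 773.38.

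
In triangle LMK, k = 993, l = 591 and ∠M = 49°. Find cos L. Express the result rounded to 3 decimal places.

0.805

By the law of cosines, m² = k² + l² − 2·k·l·cos M = 5.653e+05, so m ≈ 751.86.
Law of cosines again: cos L = (m² + k² − l²)/(2·m·k) ≈ 0.80503, so ∠L ≈ 36.39°.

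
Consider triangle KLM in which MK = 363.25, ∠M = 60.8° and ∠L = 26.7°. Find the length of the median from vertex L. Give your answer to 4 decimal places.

The third angle is ∠K = 180° − ∠L − ∠M = 92.50°.
Law of sines: LM = MK·sin K/sin L ≈ 807.68.
Law of sines: KL = MK·sin M/sin L ≈ 705.71.
Median from L: ½√(2·KL² + 2·LM² − MK²) ≈ 736.34.

736.3397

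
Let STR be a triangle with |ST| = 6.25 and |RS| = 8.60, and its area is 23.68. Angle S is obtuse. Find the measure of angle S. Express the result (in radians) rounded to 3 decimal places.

2.063

From area = ½·|RS|·|ST|·sin S, we get sin S = 2·area/(|RS|·|ST|) ≈ 0.88112.
Taking the obtuse solution, ∠S ≈ 2.063 rad.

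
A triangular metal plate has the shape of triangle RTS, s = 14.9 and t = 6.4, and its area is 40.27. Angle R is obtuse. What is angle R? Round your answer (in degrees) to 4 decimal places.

122.3721

From area = ½·t·s·sin R, we get sin R = 2·area/(t·s) ≈ 0.84459.
Taking the obtuse solution, ∠R ≈ 122.37°.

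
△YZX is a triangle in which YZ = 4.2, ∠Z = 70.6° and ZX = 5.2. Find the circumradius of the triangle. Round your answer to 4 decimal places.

By the law of cosines, XY² = YZ² + ZX² − 2·YZ·ZX·cos Z = 30.171, so XY ≈ 5.4928.
Area = ½·YZ·ZX·sin Z ≈ 10.3.
Circumradius = XY/(2 sin Z) ≈ 2.9117.

R ≈ 2.9117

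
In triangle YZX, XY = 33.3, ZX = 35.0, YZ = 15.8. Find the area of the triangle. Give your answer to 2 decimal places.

260.94

Semiperimeter s = (35 + 33.3 + 15.8)/2 = 42.05.
Heron's formula: area = √(42.05·7.05·8.75·26.25) ≈ 260.94.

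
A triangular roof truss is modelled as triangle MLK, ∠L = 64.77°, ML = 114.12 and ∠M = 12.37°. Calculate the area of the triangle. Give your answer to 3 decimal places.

1294.352

The third angle is ∠K = 180° − ∠M − ∠L = 102.86°.
Law of sines: LK = ML·sin M/sin K ≈ 25.076.
Law of sines: KM = ML·sin L/sin K ≈ 105.89.
Area = ½·ML·LK·sin L ≈ 1294.4.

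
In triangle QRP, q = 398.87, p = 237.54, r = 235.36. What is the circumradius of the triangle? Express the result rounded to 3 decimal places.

By the law of cosines, cos Q = (r² + p² − q²) / (2·r·p) ≈ -0.42282, so ∠Q ≈ 115.01°.
Circumradius = q/(2 sin Q) ≈ 220.08.

220.075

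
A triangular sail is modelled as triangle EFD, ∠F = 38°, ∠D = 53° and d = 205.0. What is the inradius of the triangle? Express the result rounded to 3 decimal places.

The third angle is ∠E = 180° − ∠F − ∠D = 89.00°.
Law of sines: e = d·sin E/sin D ≈ 256.65.
Law of sines: f = d·sin F/sin D ≈ 158.03.
Area = ½·d·e·sin F ≈ 16196.
Semiperimeter s = (256.65+158.03+205)/2 = 309.84.
Inradius = area/s = 16196/309.84 ≈ 52.272.

52.272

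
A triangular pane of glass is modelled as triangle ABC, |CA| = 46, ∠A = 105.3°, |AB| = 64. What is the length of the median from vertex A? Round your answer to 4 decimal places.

By the law of cosines, |BC|² = |CA|² + |AB|² − 2·|CA|·|AB|·cos A = 7765.7, so |BC| ≈ 88.123.
Median from A: ½√(2·|CA|² + 2·|AB|² − |BC|²) ≈ 34.126.

34.1259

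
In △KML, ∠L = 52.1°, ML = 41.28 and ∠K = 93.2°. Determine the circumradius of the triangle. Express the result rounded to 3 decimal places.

R ≈ 20.672

The third angle is ∠M = 180° − ∠L − ∠K = 34.70°.
Law of sines: LK = ML·sin M/sin K ≈ 23.537.
Law of sines: KM = ML·sin L/sin K ≈ 32.624.
Circumradius = ML/(2 sin K) ≈ 20.672.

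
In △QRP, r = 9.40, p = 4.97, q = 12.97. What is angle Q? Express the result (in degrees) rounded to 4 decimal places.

126.1819

By the law of cosines, cos Q = (r² + p² − q²) / (2·r·p) ≈ -0.59035, so ∠Q ≈ 126.18°.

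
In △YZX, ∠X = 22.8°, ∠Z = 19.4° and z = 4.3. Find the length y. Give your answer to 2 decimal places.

8.70

The third angle is ∠Y = 180° − ∠Z − ∠X = 137.80°.
Law of sines: y = z·sin Y/sin Z ≈ 8.6958.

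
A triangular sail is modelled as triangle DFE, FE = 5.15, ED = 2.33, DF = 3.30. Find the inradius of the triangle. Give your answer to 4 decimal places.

Semiperimeter s = (5.15 + 2.33 + 3.3)/2 = 5.39.
Heron's formula: area = √(5.39·0.24·3.06·2.09) ≈ 2.8763.
Inradius = area/s = 2.8763/5.39 ≈ 0.53364.

0.5336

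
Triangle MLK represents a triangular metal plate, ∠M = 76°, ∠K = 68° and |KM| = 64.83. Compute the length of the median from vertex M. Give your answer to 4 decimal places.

The third angle is ∠L = 180° − ∠K − ∠M = 36.00°.
Law of sines: |LK| = |KM|·sin M/sin L ≈ 107.02.
Law of sines: |ML| = |KM|·sin K/sin L ≈ 102.26.
Median from M: ½√(2·|KM|² + 2·|ML|² − |LK|²) ≈ 66.837.

m_M ≈ 66.8368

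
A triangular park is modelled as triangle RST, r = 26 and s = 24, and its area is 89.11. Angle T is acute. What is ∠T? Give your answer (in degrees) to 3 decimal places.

From area = ½·r·s·sin T, we get sin T = 2·area/(r·s) ≈ 0.28561.
Taking the acute solution, ∠T ≈ 16.60°.

∠T ≈ 16.595°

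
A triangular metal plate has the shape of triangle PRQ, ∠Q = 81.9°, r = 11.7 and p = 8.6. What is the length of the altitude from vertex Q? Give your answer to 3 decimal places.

By the law of cosines, q² = p² + r² − 2·p·r·cos Q = 182.5, so q ≈ 13.509.
Area = ½·p·r·sin Q ≈ 49.808.
The altitude from Q has length 2·area/q ≈ 7.374.

7.374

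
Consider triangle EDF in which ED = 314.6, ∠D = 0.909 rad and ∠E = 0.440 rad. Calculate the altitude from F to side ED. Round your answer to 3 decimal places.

h_F ≈ 108.366

The third angle is ∠F = π − ∠E − ∠D = 1.793 rad.
Law of sines: DF = ED·sin E/sin F ≈ 137.37.
Law of sines: FE = ED·sin D/sin F ≈ 254.42.
Area = ½·ED·DF·sin D ≈ 17046.
The altitude from F has length 2·area/ED ≈ 108.37.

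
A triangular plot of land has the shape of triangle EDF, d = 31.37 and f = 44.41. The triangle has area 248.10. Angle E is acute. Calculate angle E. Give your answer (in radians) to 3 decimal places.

∠E ≈ 0.364 rad

From area = ½·d·f·sin E, we get sin E = 2·area/(d·f) ≈ 0.35617.
Taking the acute solution, ∠E ≈ 0.3642 rad.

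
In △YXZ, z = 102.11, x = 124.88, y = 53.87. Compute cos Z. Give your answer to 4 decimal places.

0.5998

By the law of cosines, cos Z = (y² + x² − z²) / (2·y·x) ≈ 0.59984, so ∠Z ≈ 53.14°.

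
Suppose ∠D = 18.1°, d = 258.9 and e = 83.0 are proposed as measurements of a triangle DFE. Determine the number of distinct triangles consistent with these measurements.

e·sin D = 83.0·sin(18.1°) ≈ 25.79.
Since d ≥ e, exactly one triangle exists.

1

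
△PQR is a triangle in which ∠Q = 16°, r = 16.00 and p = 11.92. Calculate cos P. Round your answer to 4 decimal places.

By the law of cosines, q² = r² + p² − 2·r·p·cos Q = 31.423, so q ≈ 5.6056.
Law of cosines again: cos P = (q² + r² − p²)/(2·q·r) ≈ 0.81022, so ∠P ≈ 35.88°.

0.8102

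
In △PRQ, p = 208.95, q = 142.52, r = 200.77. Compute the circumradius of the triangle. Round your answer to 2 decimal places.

109.39

By the law of cosines, cos P = (r² + q² − p²) / (2·r·q) ≈ 0.29637, so ∠P ≈ 72.76°.
Circumradius = p/(2 sin P) ≈ 109.39.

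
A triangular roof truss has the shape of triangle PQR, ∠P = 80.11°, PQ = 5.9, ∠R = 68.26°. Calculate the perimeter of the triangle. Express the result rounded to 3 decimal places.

15.488

The third angle is ∠Q = 180° − ∠R − ∠P = 31.63°.
Law of sines: QR = PQ·sin P/sin R ≈ 6.2574.
Law of sines: RP = PQ·sin Q/sin R ≈ 3.3311.
Semiperimeter s = (6.2574+3.3311+5.9)/2 = 7.7442.
Perimeter = 6.2574 + 3.3311 + 5.9 = 15.488.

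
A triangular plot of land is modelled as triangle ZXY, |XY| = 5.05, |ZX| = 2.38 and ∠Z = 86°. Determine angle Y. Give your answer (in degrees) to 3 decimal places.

∠Y ≈ 28.043°

Law of sines: sin Y = |ZX|·sin Z/|XY| ≈ 0.47014.
Since |XY| ≥ |ZX|, only the acute value applies: ∠Y ≈ 28.04°.
Then ∠X = 180° − ∠Z − ∠Y ≈ 65.96°.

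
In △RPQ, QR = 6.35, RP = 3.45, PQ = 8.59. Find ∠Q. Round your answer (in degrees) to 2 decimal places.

∠Q ≈ 20.46°

By the law of cosines, cos Q = (PQ² + QR² − RP²) / (2·PQ·QR) ≈ 0.93689, so ∠Q ≈ 20.46°.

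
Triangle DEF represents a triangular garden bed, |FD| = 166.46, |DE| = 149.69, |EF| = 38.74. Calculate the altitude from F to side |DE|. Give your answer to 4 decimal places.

Semiperimeter s = (38.74 + 166.46 + 149.69)/2 = 177.44.
Heron's formula: area = √(177.44·138.7·10.985·27.755) ≈ 2739.4.
The altitude from F has length 2·area/|DE| ≈ 36.6.

h_F ≈ 36.6004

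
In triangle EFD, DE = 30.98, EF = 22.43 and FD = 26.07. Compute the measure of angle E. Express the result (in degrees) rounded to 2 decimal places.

55.70

By the law of cosines, cos E = (DE² + EF² − FD²) / (2·DE·EF) ≈ 0.56356, so ∠E ≈ 55.70°.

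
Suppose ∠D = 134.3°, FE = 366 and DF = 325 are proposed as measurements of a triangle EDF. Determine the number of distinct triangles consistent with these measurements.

1

DF·sin D = 325·sin(134.3°) ≈ 232.6.
Since ∠D is not acute, a triangle exists only if FE > DF; here FE > DF, so there is exactly one triangle.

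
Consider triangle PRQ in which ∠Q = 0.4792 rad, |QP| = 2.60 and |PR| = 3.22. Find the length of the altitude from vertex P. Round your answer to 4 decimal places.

1.1988

Law of sines: sin R = |QP|·sin Q/|PR| ≈ 0.37229.
Since |PR| ≥ |QP|, only the acute value applies: ∠R ≈ 0.3815 rad.
Then ∠P = π − ∠Q − ∠R ≈ 2.2809 rad.
Law of sines gives |RQ| = |PR|·sin P/sin Q ≈ 5.2957.
Area = ½·|PR|·|QP|·sin P ≈ 3.1742.
The altitude from P has length 2·area/|RQ| ≈ 1.1988.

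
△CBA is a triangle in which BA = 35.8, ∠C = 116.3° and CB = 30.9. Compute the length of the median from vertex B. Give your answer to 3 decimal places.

m_B ≈ 33.137

Law of sines: sin A = CB·sin C/BA ≈ 0.77378.
Since BA ≥ CB, only the acute value applies: ∠A ≈ 50.69°.
Then ∠B = 180° − ∠C − ∠A ≈ 13.01°.
Law of sines gives AC = BA·sin B/sin C ≈ 8.9866.
Median from B: ½√(2·CB² + 2·BA² − AC²) ≈ 33.137.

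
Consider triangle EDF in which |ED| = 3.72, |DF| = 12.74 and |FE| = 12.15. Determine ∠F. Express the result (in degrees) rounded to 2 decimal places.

By the law of cosines, cos F = (|DF|² + |FE|² − |ED|²) / (2·|DF|·|FE|) ≈ 0.95642, so ∠F ≈ 16.98°.

∠F ≈ 16.98°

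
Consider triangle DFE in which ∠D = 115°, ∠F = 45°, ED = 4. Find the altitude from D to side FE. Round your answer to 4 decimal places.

1.3681

The third angle is ∠E = 180° − ∠D − ∠F = 20.00°.
Law of sines: FE = ED·sin D/sin F ≈ 5.1269.
Law of sines: DF = ED·sin E/sin F ≈ 1.9348.
Area = ½·ED·FE·sin E ≈ 3.507.
The altitude from D has length 2·area/FE ≈ 1.3681.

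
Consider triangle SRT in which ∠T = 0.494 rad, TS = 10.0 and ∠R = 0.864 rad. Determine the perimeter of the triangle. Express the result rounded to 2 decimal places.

The third angle is ∠S = π − ∠R − ∠T = 1.784 rad.
Law of sines: RT = TS·sin S/sin R ≈ 12.854.
Law of sines: SR = TS·sin T/sin R ≈ 6.2352.
Semiperimeter s = (12.854+10+6.2352)/2 = 14.544.
Perimeter = 12.854 + 10 + 6.2352 = 29.089.

29.09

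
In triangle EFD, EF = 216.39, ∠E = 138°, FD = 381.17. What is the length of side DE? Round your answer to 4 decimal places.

191.7891

Law of sines: sin D = EF·sin E/FD ≈ 0.37987.
Since FD ≥ EF, only the acute value applies: ∠D ≈ 22.33°.
Then ∠F = 180° − ∠E − ∠D ≈ 19.67°.
Law of sines gives DE = FD·sin F/sin E ≈ 191.79.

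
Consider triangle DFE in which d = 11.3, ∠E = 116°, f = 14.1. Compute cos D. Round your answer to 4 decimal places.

By the law of cosines, e² = d² + f² − 2·d·f·cos E = 466.19, so e ≈ 21.591.
Law of cosines again: cos D = (f² + e² − d²)/(2·f·e) ≈ 0.88246, so ∠D ≈ 28.06°.

cos D ≈ 0.8825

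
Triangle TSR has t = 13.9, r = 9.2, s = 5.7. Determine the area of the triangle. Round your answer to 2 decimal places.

area ≈ 18.05

Semiperimeter p = (13.9 + 5.7 + 9.2)/2 = 14.4.
Heron's formula: area = √(14.4·0.5·8.7·5.2) ≈ 18.048.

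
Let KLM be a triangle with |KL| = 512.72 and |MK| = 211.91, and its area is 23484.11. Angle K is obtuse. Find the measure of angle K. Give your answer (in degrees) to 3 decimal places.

∠K ≈ 154.387°

From area = ½·|MK|·|KL|·sin K, we get sin K = 2·area/(|MK|·|KL|) ≈ 0.43229.
Taking the obtuse solution, ∠K ≈ 154.39°.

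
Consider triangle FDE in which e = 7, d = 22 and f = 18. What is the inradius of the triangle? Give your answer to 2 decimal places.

Semiperimeter s = (18 + 22 + 7)/2 = 23.5.
Heron's formula: area = √(23.5·5.5·1.5·16.5) ≈ 56.559.
Inradius = area/s = 56.559/23.5 ≈ 2.4068.

r ≈ 2.41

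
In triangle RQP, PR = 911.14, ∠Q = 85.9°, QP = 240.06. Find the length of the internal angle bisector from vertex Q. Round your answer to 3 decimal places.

Law of sines: sin R = QP·sin Q/PR ≈ 0.26280.
Since PR ≥ QP, only the acute value applies: ∠R ≈ 15.24°.
Then ∠P = 180° − ∠Q − ∠R ≈ 78.86°.
Law of sines gives RQ = PR·sin P/sin Q ≈ 896.28.
The bisector from Q has length 2·RQ·QP·cos(∠Q/2)/(RQ+QP) ≈ 277.18.

277.182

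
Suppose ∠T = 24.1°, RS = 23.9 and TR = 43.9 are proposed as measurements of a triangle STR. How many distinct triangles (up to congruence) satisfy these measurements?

TR·sin T = 43.9·sin(24.1°) ≈ 17.93.
Since TR sin T < RS < TR (17.93 < 23.9 < 43.9), two triangles exist.

2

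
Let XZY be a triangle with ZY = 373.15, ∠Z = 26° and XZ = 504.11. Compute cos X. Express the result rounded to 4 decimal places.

cos X ≈ 0.7180

By the law of cosines, YX² = XZ² + ZY² − 2·XZ·ZY·cos Z = 55226, so YX ≈ 235.
Law of cosines again: cos X = (YX² + XZ² − ZY²)/(2·YX·XZ) ≈ 0.71797, so ∠X ≈ 44.11°.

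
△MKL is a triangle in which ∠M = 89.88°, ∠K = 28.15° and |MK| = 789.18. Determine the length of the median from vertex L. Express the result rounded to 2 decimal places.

The third angle is ∠L = 180° − ∠M − ∠K = 61.97°.
Law of sines: |KL| = |MK|·sin M/sin L ≈ 894.05.
Law of sines: |LM| = |MK|·sin K/sin L ≈ 421.8.
Median from L: ½√(2·|KL|² + 2·|LM|² − |MK|²) ≈ 576.99.

576.99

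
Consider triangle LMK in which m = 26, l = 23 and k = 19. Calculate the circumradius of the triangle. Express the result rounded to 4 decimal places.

By the law of cosines, cos L = (m² + k² − l²) / (2·m·k) ≈ 0.51417, so ∠L ≈ 59.06°.
Circumradius = l/(2 sin L) ≈ 13.408.

R ≈ 13.4081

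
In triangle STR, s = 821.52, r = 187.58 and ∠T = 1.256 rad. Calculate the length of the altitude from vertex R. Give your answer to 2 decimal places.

By the law of cosines, t² = r² + s² − 2·r·s·cos T = 6.1466e+05, so t ≈ 784.
Area = ½·r·s·sin T ≈ 73264.
The altitude from R has length 2·area/r ≈ 781.15.

781.15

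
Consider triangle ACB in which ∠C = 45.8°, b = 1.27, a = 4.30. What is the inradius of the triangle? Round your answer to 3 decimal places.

r ≈ 0.430

By the law of cosines, c² = b² + a² − 2·b·a·cos C = 12.488, so c ≈ 3.5339.
Area = ½·b·a·sin C ≈ 1.9575.
Semiperimeter s = (4.3+3.5339+1.27)/2 = 4.552.
Inradius = area/s = 1.9575/4.552 ≈ 0.43004.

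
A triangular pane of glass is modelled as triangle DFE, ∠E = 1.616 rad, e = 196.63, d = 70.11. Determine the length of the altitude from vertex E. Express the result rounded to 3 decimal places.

Law of sines: sin D = d·sin E/e ≈ 0.35619.
Since e ≥ d, only the acute value applies: ∠D ≈ 0.364 rad.
Then ∠F = π − ∠E − ∠D ≈ 1.161 rad.
Law of sines gives f = e·sin F/sin E ≈ 180.57.
Area = ½·e·d·sin F ≈ 6323.3.
The altitude from E has length 2·area/e ≈ 64.316.

64.316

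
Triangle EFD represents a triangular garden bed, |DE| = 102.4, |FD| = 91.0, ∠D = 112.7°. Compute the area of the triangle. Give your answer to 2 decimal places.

area ≈ 4298.29

Area = ½·|FD|·|DE|·sin D ≈ 4298.3.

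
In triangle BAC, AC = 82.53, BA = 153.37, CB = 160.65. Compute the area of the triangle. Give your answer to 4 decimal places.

area ≈ 6226.8830

Semiperimeter s = (82.53 + 160.65 + 153.37)/2 = 198.28.
Heron's formula: area = √(198.28·115.75·37.625·44.905) ≈ 6226.9.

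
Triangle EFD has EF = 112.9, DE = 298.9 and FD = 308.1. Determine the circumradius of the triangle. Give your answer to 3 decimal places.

By the law of cosines, cos E = (DE² + EF² − FD²) / (2·DE·EF) ≈ 0.10612, so ∠E ≈ 1.464 rad.
Circumradius = FD/(2 sin E) ≈ 154.92.

R ≈ 154.925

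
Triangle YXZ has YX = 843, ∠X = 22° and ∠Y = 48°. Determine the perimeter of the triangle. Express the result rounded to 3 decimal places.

The third angle is ∠Z = 180° − ∠Y − ∠X = 110.00°.
Law of sines: XZ = YX·sin Y/sin Z ≈ 666.68.
Law of sines: ZY = YX·sin X/sin Z ≈ 336.06.
Semiperimeter s = (666.68+336.06+843)/2 = 922.87.
Perimeter = 666.68 + 336.06 + 843 = 1845.7.

perimeter ≈ 1845.737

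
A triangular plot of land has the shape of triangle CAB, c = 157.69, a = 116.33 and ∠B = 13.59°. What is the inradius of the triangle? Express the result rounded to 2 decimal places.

By the law of cosines, b² = c² + a² − 2·c·a·cos B = 2737.8, so b ≈ 52.324.
Area = ½·c·a·sin B ≈ 2155.2.
Semiperimeter s = (157.69+116.33+52.324)/2 = 163.17.
Inradius = area/s = 2155.2/163.17 ≈ 13.208.

13.21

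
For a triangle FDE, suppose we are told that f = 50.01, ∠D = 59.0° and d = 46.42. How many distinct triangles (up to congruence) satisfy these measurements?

f·sin D = 50.01·sin(59.0°) ≈ 42.87.
Since f sin D < d < f (42.87 < 46.42 < 50.01), two triangles exist.

2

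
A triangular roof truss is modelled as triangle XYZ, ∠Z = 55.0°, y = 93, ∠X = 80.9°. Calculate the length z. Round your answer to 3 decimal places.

The third angle is ∠Y = 180° − ∠Z − ∠X = 44.10°.
Law of sines: z = y·sin Z/sin Y ≈ 109.47.

109.469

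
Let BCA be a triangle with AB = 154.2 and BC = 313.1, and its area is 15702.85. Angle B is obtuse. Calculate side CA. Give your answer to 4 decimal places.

441.7556

From area = ½·AB·BC·sin B, we get sin B = 2·area/(AB·BC) ≈ 0.65049.
Taking the obtuse solution, ∠B ≈ 139.42°.
Law of cosines then gives CA ≈ 441.76.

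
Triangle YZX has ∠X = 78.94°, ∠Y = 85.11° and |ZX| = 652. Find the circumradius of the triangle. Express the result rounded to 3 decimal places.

The third angle is ∠Z = 180° − ∠X − ∠Y = 15.95°.
Law of sines: |XY| = |ZX|·sin Z/sin Y ≈ 179.82.
Law of sines: |YZ| = |ZX|·sin X/sin Y ≈ 642.23.
Circumradius = |ZX|/(2 sin Y) ≈ 327.19.

R ≈ 327.191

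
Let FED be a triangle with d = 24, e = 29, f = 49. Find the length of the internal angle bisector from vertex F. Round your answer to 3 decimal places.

By the law of cosines, cos F = (e² + d² − f²) / (2·e·d) ≈ -0.70690, so ∠F ≈ 134.98°.
The bisector from F has length 2·e·d·cos(∠F/2)/(e+d) ≈ 10.054.

t_F ≈ 10.054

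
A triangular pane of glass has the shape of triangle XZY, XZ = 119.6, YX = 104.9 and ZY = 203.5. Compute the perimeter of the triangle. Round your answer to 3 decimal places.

perimeter ≈ 428.000

Perimeter = 203.5 + 104.9 + 119.6 = 428.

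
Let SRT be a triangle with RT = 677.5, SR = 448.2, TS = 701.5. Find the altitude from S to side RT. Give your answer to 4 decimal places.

Semiperimeter s = (677.5 + 701.5 + 448.2)/2 = 913.6.
Heron's formula: area = √(913.6·236.1·212.1·465.4) ≈ 1.4592e+05.
The altitude from S has length 2·area/RT ≈ 430.75.

h_S ≈ 430.7549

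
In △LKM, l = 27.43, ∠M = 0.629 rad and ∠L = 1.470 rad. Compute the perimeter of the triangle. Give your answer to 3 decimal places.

The third angle is ∠K = π − ∠M − ∠L = 1.043 rad.
Law of sines: k = l·sin K/sin L ≈ 23.813.
Law of sines: m = l·sin M/sin L ≈ 16.22.
Semiperimeter s = (27.43+23.813+16.22)/2 = 33.731.
Perimeter = 27.43 + 23.813 + 16.22 = 67.463.

67.463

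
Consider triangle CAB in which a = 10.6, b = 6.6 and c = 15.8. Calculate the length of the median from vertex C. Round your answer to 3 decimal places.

Median from C: ½√(2·a² + 2·b² − c²) ≈ 3.9433.

m_C ≈ 3.943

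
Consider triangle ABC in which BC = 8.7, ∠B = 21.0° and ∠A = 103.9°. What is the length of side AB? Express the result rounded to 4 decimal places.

The third angle is ∠C = 180° − ∠A − ∠B = 55.10°.
Law of sines: AB = BC·sin C/sin A ≈ 7.3506.

7.3506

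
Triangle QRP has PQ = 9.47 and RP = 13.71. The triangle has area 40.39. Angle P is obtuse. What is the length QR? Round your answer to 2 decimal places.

21.93

From area = ½·RP·PQ·sin P, we get sin P = 2·area/(RP·PQ) ≈ 0.62218.
Taking the obtuse solution, ∠P ≈ 141.52°.
Law of cosines then gives QR ≈ 21.93.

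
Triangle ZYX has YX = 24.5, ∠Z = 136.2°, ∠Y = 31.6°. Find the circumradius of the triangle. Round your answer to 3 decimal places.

The third angle is ∠X = 180° − ∠Z − ∠Y = 12.20°.
Law of sines: XZ = YX·sin Y/sin Z ≈ 18.548.
Law of sines: ZY = YX·sin X/sin Z ≈ 7.4803.
Circumradius = YX/(2 sin Z) ≈ 17.699.

R ≈ 17.699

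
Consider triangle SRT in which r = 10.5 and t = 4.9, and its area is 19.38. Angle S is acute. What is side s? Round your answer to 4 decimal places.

From area = ½·r·t·sin S, we get sin S = 2·area/(r·t) ≈ 0.75335.
Taking the acute solution, ∠S ≈ 48.88°.
Law of cosines then gives s ≈ 8.1603.

8.1603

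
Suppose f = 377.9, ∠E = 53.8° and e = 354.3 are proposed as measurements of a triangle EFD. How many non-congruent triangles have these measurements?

2

f·sin E = 377.9·sin(53.8°) ≈ 305.
Since f sin E < e < f (305 < 354.3 < 377.9), two triangles exist.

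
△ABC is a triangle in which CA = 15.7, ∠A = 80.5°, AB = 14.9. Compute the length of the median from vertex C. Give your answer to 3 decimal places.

By the law of cosines, BC² = CA² + AB² − 2·CA·AB·cos A = 391.28, so BC ≈ 19.781.
Median from C: ½√(2·BC² + 2·CA² − AB²) ≈ 16.229.

16.229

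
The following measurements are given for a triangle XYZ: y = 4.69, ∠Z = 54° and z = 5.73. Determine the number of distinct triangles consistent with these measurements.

y·sin Z = 4.69·sin(54°) ≈ 3.794.
Since z ≥ y, exactly one triangle exists.

1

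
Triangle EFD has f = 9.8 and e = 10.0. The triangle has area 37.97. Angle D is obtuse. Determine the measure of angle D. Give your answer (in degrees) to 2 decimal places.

From area = ½·e·f·sin D, we get sin D = 2·area/(e·f) ≈ 0.77490.
Taking the obtuse solution, ∠D ≈ 129.20°.

129.20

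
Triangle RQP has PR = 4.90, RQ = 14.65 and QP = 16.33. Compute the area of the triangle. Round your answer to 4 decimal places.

35.2015

Semiperimeter s = (16.33 + 4.9 + 14.65)/2 = 17.94.
Heron's formula: area = √(17.94·1.61·13.04·3.29) ≈ 35.201.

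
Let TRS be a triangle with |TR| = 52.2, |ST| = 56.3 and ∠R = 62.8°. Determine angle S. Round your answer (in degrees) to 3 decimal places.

∠S ≈ 55.553°

Law of sines: sin S = |TR|·sin R/|ST| ≈ 0.82465.
Since |ST| ≥ |TR|, only the acute value applies: ∠S ≈ 55.55°.
Then ∠T = 180° − ∠R − ∠S ≈ 61.65°.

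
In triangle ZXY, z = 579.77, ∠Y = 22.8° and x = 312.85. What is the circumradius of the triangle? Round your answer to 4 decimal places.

By the law of cosines, y² = z² + x² − 2·z·x·cos Y = 99591, so y ≈ 315.58.
Area = ½·z·x·sin Y ≈ 35144.
Circumradius = y/(2 sin Y) ≈ 407.18.

407.1849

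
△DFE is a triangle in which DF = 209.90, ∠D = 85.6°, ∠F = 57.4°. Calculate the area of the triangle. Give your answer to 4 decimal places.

area ≈ 30746.4772

The third angle is ∠E = 180° − ∠D − ∠F = 37.00°.
Law of sines: FE = DF·sin D/sin E ≈ 347.75.
Law of sines: ED = DF·sin F/sin E ≈ 293.83.
Area = ½·DF·FE·sin F ≈ 30746.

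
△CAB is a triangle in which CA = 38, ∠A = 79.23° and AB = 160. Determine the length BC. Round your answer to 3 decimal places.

By the law of cosines, BC² = CA² + AB² − 2·CA·AB·cos A = 24772, so BC ≈ 157.39.

157.390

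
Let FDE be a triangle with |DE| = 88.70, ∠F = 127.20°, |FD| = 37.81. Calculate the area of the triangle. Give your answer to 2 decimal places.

Law of sines: sin E = |FD|·sin F/|DE| ≈ 0.33954.
Since |DE| ≥ |FD|, only the acute value applies: ∠E ≈ 19.85°.
Then ∠D = 180° − ∠F − ∠E ≈ 32.95°.
Law of sines gives |EF| = |DE|·sin D/sin F ≈ 60.571.
Area = ½·|DE|·|FD|·sin D ≈ 912.1.

912.10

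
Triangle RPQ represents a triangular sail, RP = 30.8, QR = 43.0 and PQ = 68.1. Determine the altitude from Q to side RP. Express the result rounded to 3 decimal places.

Semiperimeter s = (68.1 + 43 + 30.8)/2 = 70.95.
Heron's formula: area = √(70.95·2.85·27.95·40.15) ≈ 476.36.
The altitude from Q has length 2·area/RP ≈ 30.932.

h_Q ≈ 30.932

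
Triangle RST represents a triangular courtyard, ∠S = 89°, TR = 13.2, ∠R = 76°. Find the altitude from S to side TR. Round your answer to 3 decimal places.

The third angle is ∠T = 180° − ∠R − ∠S = 15.00°.
Law of sines: ST = TR·sin R/sin S ≈ 12.81.
Law of sines: RS = TR·sin T/sin S ≈ 3.4169.
Area = ½·TR·ST·sin T ≈ 21.882.
The altitude from S has length 2·area/TR ≈ 3.3154.

3.315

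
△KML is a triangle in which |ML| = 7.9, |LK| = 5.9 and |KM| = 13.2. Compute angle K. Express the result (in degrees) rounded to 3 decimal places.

By the law of cosines, cos K = (|LK|² + |KM|² − |ML|²) / (2·|LK|·|KM|) ≈ 0.94145, so ∠K ≈ 19.70°.

19.704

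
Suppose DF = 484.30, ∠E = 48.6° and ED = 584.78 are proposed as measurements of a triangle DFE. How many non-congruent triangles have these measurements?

2

ED·sin E = 584.78·sin(48.6°) ≈ 438.6.
Since ED sin E < DF < ED (438.6 < 484.30 < 584.78), two triangles exist.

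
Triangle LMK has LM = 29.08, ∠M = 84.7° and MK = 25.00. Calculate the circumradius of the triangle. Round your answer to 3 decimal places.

By the law of cosines, KL² = LM² + MK² − 2·LM·MK·cos M = 1336.3, so KL ≈ 36.556.
Area = ½·LM·MK·sin M ≈ 361.95.
Circumradius = KL/(2 sin M) ≈ 18.356.

18.356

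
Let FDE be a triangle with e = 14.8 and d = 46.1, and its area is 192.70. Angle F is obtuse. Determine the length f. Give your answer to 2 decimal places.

58.91

From area = ½·d·e·sin F, we get sin F = 2·area/(d·e) ≈ 0.56487.
Taking the obtuse solution, ∠F ≈ 145.61°.
Law of cosines then gives f ≈ 58.909.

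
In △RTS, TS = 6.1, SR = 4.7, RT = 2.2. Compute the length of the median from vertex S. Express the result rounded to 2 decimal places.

m_S ≈ 5.33

Median from S: ½√(2·TS² + 2·SR² − RT²) ≈ 5.3329.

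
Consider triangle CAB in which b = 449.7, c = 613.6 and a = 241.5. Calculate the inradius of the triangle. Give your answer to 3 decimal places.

Semiperimeter s = (613.6 + 241.5 + 449.7)/2 = 652.4.
Heron's formula: area = √(652.4·38.8·410.9·202.7) ≈ 45916.
Inradius = area/s = 45916/652.4 ≈ 70.381.

70.381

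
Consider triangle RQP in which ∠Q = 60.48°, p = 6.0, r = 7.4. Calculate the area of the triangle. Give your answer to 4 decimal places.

area ≈ 19.3181

Area = ½·p·r·sin Q ≈ 19.318.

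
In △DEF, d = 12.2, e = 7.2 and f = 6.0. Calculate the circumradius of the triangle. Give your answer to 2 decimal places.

By the law of cosines, cos D = (e² + f² − d²) / (2·e·f) ≈ -0.70602, so ∠D ≈ 2.3547 rad.
Circumradius = d/(2 sin D) ≈ 8.6135.

8.61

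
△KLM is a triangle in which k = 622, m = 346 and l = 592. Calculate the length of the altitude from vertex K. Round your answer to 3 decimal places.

Semiperimeter s = (622 + 592 + 346)/2 = 780.
Heron's formula: area = √(780·158·188·434) ≈ 1.0028e+05.
The altitude from K has length 2·area/k ≈ 322.43.

h_K ≈ 322.433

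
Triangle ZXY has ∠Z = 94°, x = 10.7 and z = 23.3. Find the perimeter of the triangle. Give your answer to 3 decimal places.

perimeter ≈ 53.965

Law of sines: sin X = x·sin Z/z ≈ 0.45811.
Since z ≥ x, only the acute value applies: ∠X ≈ 27.27°.
Then ∠Y = 180° − ∠Z − ∠X ≈ 58.73°.
Law of sines gives y = z·sin Y/sin Z ≈ 19.965.
Semiperimeter s = (23.3+10.7+19.965)/2 = 26.982.
Perimeter = 23.3 + 10.7 + 19.965 = 53.965.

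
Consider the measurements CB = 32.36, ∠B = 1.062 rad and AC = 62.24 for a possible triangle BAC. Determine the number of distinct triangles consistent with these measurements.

1

CB·sin B = 32.36·sin(1.062 rad) ≈ 28.26.
Since AC ≥ CB, exactly one triangle exists.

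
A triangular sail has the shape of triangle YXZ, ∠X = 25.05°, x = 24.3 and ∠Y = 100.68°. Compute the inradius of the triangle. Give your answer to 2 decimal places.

The third angle is ∠Z = 180° − ∠Y − ∠X = 54.27°.
Law of sines: y = x·sin Y/sin X ≈ 56.397.
Law of sines: z = x·sin Z/sin X ≈ 46.589.
Area = ½·x·y·sin Z ≈ 556.25.
Semiperimeter s = (56.397+24.3+46.589)/2 = 63.643.
Inradius = area/s = 556.25/63.643 ≈ 8.7402.

8.74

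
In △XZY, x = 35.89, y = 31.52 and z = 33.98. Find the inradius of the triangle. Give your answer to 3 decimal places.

Semiperimeter s = (35.89 + 33.98 + 31.52)/2 = 50.695.
Heron's formula: area = √(50.695·14.805·16.715·19.175) ≈ 490.46.
Inradius = area/s = 490.46/50.695 ≈ 9.6748.

r ≈ 9.675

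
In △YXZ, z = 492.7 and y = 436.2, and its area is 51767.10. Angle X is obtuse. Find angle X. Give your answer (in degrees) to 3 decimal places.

From area = ½·z·y·sin X, we get sin X = 2·area/(z·y) ≈ 0.48174.
Taking the obtuse solution, ∠X ≈ 151.20°.

151.201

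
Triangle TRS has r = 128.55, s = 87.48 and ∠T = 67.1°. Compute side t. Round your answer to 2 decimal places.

By the law of cosines, t² = r² + s² − 2·r·s·cos T = 15426, so t ≈ 124.2.

124.20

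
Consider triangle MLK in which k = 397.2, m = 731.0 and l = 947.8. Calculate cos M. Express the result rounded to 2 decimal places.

0.69

By the law of cosines, cos M = (l² + k² − m²) / (2·l·k) ≈ 0.69293, so ∠M ≈ 46.14°.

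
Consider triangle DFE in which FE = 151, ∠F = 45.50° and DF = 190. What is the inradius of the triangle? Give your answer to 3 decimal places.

By the law of cosines, ED² = DF² + FE² − 2·DF·FE·cos F = 18683, so ED ≈ 136.69.
Area = ½·DF·FE·sin F ≈ 10232.
Semiperimeter s = (151+136.69+190)/2 = 238.84.
Inradius = area/s = 10232/238.84 ≈ 42.838.

42.838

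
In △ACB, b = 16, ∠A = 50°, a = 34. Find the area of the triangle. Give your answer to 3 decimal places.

Law of sines: sin B = b·sin A/a ≈ 0.36049.
Since a ≥ b, only the acute value applies: ∠B ≈ 21.13°.
Then ∠C = 180° − ∠A − ∠B ≈ 108.87°.
Law of sines gives c = a·sin C/sin A ≈ 41.999.
Area = ½·a·b·sin C ≈ 257.38.

257.382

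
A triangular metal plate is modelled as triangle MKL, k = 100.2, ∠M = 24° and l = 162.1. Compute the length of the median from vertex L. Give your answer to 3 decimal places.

By the law of cosines, m² = k² + l² − 2·k·l·cos M = 6640.1, so m ≈ 81.487.
Median from L: ½√(2·m² + 2·k² − l²) ≈ 42.083.

m_L ≈ 42.083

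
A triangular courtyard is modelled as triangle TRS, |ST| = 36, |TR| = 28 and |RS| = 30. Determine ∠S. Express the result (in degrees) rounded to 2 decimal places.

∠S ≈ 49.18°

By the law of cosines, cos S = (|RS|² + |ST|² − |TR|²) / (2·|RS|·|ST|) ≈ 0.65370, so ∠S ≈ 49.18°.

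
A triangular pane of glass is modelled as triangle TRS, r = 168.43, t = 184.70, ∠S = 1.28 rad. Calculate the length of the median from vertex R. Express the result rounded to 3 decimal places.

179.685

By the law of cosines, s² = t² + r² − 2·t·r·cos S = 44644, so s ≈ 211.29.
Median from R: ½√(2·s² + 2·t² − r²) ≈ 179.69.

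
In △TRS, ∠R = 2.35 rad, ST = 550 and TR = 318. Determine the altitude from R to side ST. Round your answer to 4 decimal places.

Law of sines: sin S = TR·sin R/ST ≈ 0.41136.
Since ST ≥ TR, only the acute value applies: ∠S ≈ 0.424 rad.
Then ∠T = π − ∠R − ∠S ≈ 0.368 rad.
Law of sines gives RS = ST·sin T/sin R ≈ 277.85.
Area = ½·ST·TR·sin T ≈ 31431.
The altitude from R has length 2·area/ST ≈ 114.3.

h_R ≈ 114.2955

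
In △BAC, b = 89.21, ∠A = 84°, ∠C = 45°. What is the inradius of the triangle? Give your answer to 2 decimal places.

The third angle is ∠B = 180° − ∠A − ∠C = 51.00°.
Law of sines: a = b·sin A/sin B ≈ 114.16.
Law of sines: c = b·sin C/sin B ≈ 81.17.
Area = ½·b·a·sin C ≈ 3600.8.
Semiperimeter s = (89.21+114.16+81.17)/2 = 142.27.
Inradius = area/s = 3600.8/142.27 ≈ 25.309.

r ≈ 25.31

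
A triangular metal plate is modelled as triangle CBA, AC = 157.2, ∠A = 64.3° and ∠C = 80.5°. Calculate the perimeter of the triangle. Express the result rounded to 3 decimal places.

The third angle is ∠B = 180° − ∠A − ∠C = 35.20°.
Law of sines: BA = AC·sin C/sin B ≈ 268.97.
Law of sines: CB = AC·sin A/sin B ≈ 245.73.
Semiperimeter s = (268.97+157.2+245.73)/2 = 335.95.
Perimeter = 268.97 + 157.2 + 245.73 = 671.91.

671.906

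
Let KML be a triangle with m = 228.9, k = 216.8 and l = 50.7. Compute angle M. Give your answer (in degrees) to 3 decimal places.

∠M ≈ 97.377°

By the law of cosines, cos M = (l² + k² − m²) / (2·l·k) ≈ -0.12839, so ∠M ≈ 97.38°.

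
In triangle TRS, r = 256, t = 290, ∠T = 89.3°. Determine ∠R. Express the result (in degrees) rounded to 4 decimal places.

61.9689

Law of sines: sin R = r·sin T/t ≈ 0.88269.
Since t ≥ r, only the acute value applies: ∠R ≈ 61.97°.
Then ∠S = 180° − ∠T − ∠R ≈ 28.73°.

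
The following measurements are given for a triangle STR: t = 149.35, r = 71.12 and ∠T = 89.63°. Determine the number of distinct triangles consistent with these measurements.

1

r·sin T = 71.12·sin(89.63°) ≈ 71.12.
Since t ≥ r, exactly one triangle exists.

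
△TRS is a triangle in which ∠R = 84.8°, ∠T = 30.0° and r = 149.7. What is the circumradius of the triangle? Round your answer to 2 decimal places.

75.16

The third angle is ∠S = 180° − ∠T − ∠R = 65.20°.
Law of sines: t = r·sin T/sin R ≈ 75.159.
Law of sines: s = r·sin S/sin R ≈ 136.46.
Circumradius = r/(2 sin R) ≈ 75.159.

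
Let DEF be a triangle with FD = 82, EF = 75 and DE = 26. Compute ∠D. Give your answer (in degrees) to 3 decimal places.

By the law of cosines, cos D = (FD² + DE² − EF²) / (2·FD·DE) ≈ 0.41628, so ∠D ≈ 65.40°.

∠D ≈ 65.400°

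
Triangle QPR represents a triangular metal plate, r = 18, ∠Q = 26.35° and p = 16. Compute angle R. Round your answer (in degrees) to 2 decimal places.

By the law of cosines, q² = p² + r² − 2·p·r·cos Q = 63.847, so q ≈ 7.9904.
Law of cosines again: cos R = (q² + p² − r²)/(2·q·p) ≈ -0.01624, so ∠R ≈ 90.93°.

∠R ≈ 90.93°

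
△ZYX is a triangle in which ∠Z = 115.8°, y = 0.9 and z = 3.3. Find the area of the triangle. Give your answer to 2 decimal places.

area ≈ 1.14

Law of sines: sin Y = y·sin Z/z ≈ 0.24554.
Since z ≥ y, only the acute value applies: ∠Y ≈ 14.21°.
Then ∠X = 180° − ∠Z − ∠Y ≈ 49.99°.
Law of sines gives x = z·sin X/sin Z ≈ 2.8073.
Area = ½·z·y·sin X ≈ 1.1373.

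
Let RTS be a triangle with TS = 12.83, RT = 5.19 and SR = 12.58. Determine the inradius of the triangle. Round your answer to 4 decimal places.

r ≈ 2.1070

Semiperimeter s = (12.83 + 12.58 + 5.19)/2 = 15.3.
Heron's formula: area = √(15.3·2.47·2.72·10.11) ≈ 32.237.
Inradius = area/s = 32.237/15.3 ≈ 2.107.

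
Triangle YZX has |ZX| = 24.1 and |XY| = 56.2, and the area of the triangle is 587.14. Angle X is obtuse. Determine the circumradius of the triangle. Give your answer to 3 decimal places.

From area = ½·|ZX|·|XY|·sin X, we get sin X = 2·area/(|ZX|·|XY|) ≈ 0.86700.
Taking the obtuse solution, ∠X ≈ 119.89°.
Law of cosines then gives |YZ| ≈ 71.338.
Circumradius = |YZ|/(2 sin X) ≈ 41.141.

41.141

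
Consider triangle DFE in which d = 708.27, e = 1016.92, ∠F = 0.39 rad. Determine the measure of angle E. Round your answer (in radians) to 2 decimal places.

∠E ≈ 2.11 rad

By the law of cosines, f² = e² + d² − 2·e·d·cos F = 2.0343e+05, so f ≈ 451.04.
Law of cosines again: cos E = (d² + f² − e²)/(2·d·f) ≈ -0.51501, so ∠E ≈ 2.112 rad.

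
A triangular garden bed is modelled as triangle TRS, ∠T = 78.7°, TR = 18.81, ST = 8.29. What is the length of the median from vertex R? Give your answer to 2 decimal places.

By the law of cosines, RS² = ST² + TR² − 2·ST·TR·cos T = 361.43, so RS ≈ 19.011.
Median from R: ½√(2·TR² + 2·RS² − ST²) ≈ 18.451.

18.45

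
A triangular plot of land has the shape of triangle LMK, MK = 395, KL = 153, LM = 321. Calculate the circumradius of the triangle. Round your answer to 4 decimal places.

R ≈ 207.1109

By the law of cosines, cos L = (KL² + LM² − MK²) / (2·KL·LM) ≈ -0.30109, so ∠L ≈ 107.52°.
Circumradius = MK/(2 sin L) ≈ 207.11.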